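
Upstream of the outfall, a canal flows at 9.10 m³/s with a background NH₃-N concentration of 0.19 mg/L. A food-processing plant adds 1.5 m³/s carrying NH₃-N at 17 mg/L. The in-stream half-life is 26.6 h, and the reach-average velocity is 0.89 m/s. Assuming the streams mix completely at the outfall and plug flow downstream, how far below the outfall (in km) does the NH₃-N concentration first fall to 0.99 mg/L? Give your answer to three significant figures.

117 km

Conservation of mass: C = (9.100·0.1900 + 1.500·17.00) / 10.60 = 27.23/10.60 = 2.569 mg/L.
Half-life 26.6 h → k = ln 2 / 26.6 = 0.02606 h⁻¹ = 0.6254 d⁻¹.
Set 2.569·exp(−k·t) = 0.99 → t = ln(2.569/0.99)/k = 131700 s = 36.59 h.
Distance = v·t = 0.89·131700 = 117200 m = 117.2 km.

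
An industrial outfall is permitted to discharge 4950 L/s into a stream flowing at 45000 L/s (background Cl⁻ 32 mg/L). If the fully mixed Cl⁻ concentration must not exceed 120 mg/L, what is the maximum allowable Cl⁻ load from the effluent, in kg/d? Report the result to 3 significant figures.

Mass balance at the limit: 45000·32.00 + 4950·Cₑ = 49950·120 → Cₑ = 920.0 mg/L.
4950 L/s = 4.950 m³/s. Load = 4.950 m³/s × 920.0 g/m³ × 86 400 s/d = 393500 kg/d.

393000 kg/d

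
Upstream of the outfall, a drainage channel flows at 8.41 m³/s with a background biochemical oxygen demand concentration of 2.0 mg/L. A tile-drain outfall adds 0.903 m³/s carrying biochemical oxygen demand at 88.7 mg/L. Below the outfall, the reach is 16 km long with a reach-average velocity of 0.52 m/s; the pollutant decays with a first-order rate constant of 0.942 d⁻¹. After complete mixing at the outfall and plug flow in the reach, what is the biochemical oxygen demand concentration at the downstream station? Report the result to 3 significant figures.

After mixing, C = (8.410·2.000 + 0.9030·88.70) / 9.313 = 96.92/9.313 = 10.41 mg/L.
Travel time t = 16·1000 / 0.52 = 30770 s = 8.547 h.
After decay, C = 10.41 × e^(−kt) = 10.41 × 0.7150 = 7.441 mg/L.

7.44 mg/L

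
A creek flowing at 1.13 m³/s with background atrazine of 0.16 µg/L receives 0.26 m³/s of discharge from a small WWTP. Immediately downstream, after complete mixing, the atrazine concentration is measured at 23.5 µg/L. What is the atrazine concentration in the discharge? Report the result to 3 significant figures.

125 µg/L

Mass balance: 1.130·0.1600 + 0.2600·Cₑ = 1.390·23.50
→ Cₑ = (1.390·23.50 − 1.130·0.1600) / 0.2600 = 124.9 µg/L.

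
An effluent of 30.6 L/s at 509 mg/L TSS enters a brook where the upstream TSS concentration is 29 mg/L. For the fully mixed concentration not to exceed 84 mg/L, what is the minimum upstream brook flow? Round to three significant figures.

236 L/s

Set C_mix = 84: (Q·29.00 + 30.60·509.0) / (Q + 30.60) = 84
→ Q = 30.60·(509.0 − 84)/(84 − 29.00) = 236.5 L/s.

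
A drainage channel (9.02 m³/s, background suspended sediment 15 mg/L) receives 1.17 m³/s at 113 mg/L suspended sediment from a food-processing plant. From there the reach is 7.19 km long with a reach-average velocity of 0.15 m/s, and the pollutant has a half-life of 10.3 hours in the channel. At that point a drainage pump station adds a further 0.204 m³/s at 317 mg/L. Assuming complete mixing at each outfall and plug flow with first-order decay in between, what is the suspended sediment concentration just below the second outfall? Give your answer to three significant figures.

Conservation of mass: C = (9.020·15.00 + 1.170·113.0) / 10.19 = 267.5/10.19 = 26.25 mg/L; combined flow 10.19 m³/s.
Travel time t = 7.19·1000 / 0.15 = 47930 s = 13.31 h.
Half-life 10.3 h → k = ln 2 / 10.3 = 0.06730 h⁻¹ = 1.615 d⁻¹.
After decay, C = 26.25 × e^(−kt) = 26.25 × 0.4082 = 10.72 mg/L.
Second outfall: C = (10.19·10.72 + 0.2040·317.0)/10.39 = 16.73 mg/L.

16.7 mg/L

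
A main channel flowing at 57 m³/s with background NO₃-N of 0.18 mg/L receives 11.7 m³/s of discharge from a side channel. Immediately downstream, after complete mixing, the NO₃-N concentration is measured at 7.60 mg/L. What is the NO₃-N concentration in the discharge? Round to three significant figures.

43.7 mg/L

Mass balance: 57.00·0.1800 + 11.70·Cₑ = 68.70·7.600
→ Cₑ = (68.70·7.600 − 57.00·0.1800) / 11.70 = 43.75 mg/L.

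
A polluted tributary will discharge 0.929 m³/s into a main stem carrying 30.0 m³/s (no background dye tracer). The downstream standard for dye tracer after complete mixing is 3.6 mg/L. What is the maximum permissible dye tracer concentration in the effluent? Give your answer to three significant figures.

120 mg/L

At the limit, (Qr·Cr + Qe·Cₑ)/(Qr + Qe) = 3.6:
Cₑ = (30.93·3.6 − 30.00·0) / 0.9290 = 119.9 mg/L.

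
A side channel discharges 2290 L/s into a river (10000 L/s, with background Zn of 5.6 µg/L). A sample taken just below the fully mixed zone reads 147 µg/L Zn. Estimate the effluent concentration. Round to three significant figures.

764 µg/L

Mass balance: 10000·5.600 + 2290·Cₑ = 12290·147.0
→ Cₑ = (12290·147.0 − 10000·5.600) / 2290 = 764.5 µg/L.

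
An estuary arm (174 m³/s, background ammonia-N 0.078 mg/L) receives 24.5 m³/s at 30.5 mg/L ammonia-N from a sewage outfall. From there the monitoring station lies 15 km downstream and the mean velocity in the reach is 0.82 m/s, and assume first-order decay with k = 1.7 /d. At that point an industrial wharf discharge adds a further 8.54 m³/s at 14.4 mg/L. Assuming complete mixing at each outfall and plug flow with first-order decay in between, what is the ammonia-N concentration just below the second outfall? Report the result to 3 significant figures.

Mixed concentration C = ΣQC/ΣQ = (174.0·0.07800 + 24.50·30.50) / 198.5 = 760.8/198.5 = 3.833 mg/L; combined flow 198.5 m³/s.
Travel time t = 15·1000 / 0.82 = 18290 s = 5.081 h.
Applying C = C₀e^(−kt): 3.833 × 0.6977 = 2.674 mg/L.
At the second outfall, C = (198.5·2.674 + 8.540·14.40) / (198.5 + 8.540) = 3.158 mg/L.

3.16 mg/L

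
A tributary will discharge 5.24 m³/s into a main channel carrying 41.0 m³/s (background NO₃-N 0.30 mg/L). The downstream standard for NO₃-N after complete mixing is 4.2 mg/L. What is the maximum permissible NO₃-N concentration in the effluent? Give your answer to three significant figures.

At the limit, (Qr·Cr + Qe·Cₑ)/(Qr + Qe) = 4.2:
Cₑ = (46.24·4.2 − 41.00·0.3000) / 5.240 = 34.72 mg/L.

34.7 mg/L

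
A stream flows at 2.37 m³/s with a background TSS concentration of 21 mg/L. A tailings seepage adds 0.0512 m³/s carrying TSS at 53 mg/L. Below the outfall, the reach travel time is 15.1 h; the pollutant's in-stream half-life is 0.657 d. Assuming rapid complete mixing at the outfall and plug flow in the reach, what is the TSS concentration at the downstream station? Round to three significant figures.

Mass balance: C = (2.370·21.00 + 0.05120·53.00) / 2.421 = 52.48/2.421 = 21.68 mg/L.
Half-life 0.657 d → k = ln 2 / 0.657 = 1.055 d⁻¹.
Decay over the reach: 21.68·exp(−kt) = 21.68·0.5149 = 11.16 mg/L.

11.2 mg/L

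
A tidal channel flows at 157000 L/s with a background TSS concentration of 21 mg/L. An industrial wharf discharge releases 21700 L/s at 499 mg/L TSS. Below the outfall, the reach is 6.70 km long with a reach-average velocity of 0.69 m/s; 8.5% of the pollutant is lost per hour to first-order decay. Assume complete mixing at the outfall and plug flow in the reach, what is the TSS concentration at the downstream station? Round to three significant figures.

62.2 mg/L

Mass balance: C = (157000·21.00 + 21700·499.0) / 178700 = 14130000/178700 = 79.04 mg/L.
Travel time t = 6.70·1000 / 0.69 = 9710 s = 2.697 h.
8.5%/h lost → k = −ln(1 − 0.085) = 0.08883 h⁻¹.
First-order decay: C = 79.04·exp(−k·t) = 79.04·0.7869 = 62.20 mg/L.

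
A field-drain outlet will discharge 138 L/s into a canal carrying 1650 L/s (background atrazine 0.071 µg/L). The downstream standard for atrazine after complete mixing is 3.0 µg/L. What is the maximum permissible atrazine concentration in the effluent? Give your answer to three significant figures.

38.0 µg/L

At the limit, (Qr·Cr + Qe·Cₑ)/(Qr + Qe) = 3.0:
Cₑ = (1788·3.0 − 1650·0.07100) / 138.0 = 38.02 µg/L.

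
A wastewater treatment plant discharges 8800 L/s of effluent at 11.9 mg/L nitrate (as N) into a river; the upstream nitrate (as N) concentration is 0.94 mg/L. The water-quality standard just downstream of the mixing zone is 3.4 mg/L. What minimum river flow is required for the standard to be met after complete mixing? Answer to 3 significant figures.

Set C_mix = 3.4: (Q·0.9400 + 8800·11.90) / (Q + 8800) = 3.4
→ Q = 8800·(11.90 − 3.4)/(3.4 − 0.9400) = 30410 L/s.

30400 L/s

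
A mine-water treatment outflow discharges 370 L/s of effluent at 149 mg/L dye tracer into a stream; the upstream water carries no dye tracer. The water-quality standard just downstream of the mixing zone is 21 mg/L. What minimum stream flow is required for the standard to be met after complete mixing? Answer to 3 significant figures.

2260 L/s

Set C_mix = 21: (Q·0 + 370.0·149.0) / (Q + 370.0) = 21
→ Q = 370.0·(149.0 − 21)/(21 − 0) = 2255 L/s.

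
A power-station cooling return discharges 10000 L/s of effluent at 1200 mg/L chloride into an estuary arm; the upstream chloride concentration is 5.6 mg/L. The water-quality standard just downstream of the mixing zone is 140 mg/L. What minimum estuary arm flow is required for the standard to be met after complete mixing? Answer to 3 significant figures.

78900 L/s

Set C_mix = 140: (Q·5.600 + 10000·1200) / (Q + 10000) = 140
→ Q = 10000·(1200 − 140)/(140 − 5.600) = 78870 L/s.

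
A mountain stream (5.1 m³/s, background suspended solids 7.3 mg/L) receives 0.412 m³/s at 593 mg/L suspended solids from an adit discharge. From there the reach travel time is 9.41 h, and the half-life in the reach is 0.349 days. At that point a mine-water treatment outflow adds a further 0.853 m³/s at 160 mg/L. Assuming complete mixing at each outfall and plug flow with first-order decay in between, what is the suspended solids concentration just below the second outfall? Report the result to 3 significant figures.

Flow-weighted average: C = (5.100·7.300 + 0.4120·593.0) / 5.512 = 281.5/5.512 = 51.08 mg/L; combined flow 5.512 m³/s.
Half-life 0.349 d → k = ln 2 / 0.349 = 1.986 d⁻¹.
Decay over the reach: 51.08·exp(−kt) = 51.08·0.4590 = 23.44 mg/L.
Second outfall: C = (5.512·23.44 + 0.8530·160.0)/6.365 = 41.75 mg/L.

41.7 mg/L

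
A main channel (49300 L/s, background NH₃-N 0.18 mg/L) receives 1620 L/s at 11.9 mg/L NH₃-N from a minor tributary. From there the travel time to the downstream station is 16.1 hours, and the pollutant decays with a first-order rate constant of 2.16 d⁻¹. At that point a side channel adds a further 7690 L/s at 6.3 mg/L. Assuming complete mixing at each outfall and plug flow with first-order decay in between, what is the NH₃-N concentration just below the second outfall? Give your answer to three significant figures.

Flow-weighted average: C = (49300·0.1800 + 1620·11.90) / 50920 = 28150/50920 = 0.5529 mg/L; combined flow 50920 L/s.
Applying C = C₀e^(−kt): 0.5529 × 0.2348 = 0.1298 mg/L.
Second outfall: C = (50920·0.1298 + 7690·6.300)/58610 = 0.9394 mg/L.

0.939 mg/L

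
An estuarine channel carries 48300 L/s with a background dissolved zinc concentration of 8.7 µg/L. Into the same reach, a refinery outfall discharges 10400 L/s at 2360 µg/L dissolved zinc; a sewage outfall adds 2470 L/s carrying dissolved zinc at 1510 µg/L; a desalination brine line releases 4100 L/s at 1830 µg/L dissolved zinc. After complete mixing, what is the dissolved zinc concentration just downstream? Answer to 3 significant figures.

555 µg/L

Flow-weighted average: C = (48300·8.700 + 10400·2360 + 2470·1510 + 4100·1830) / 65270 = 36200000/65270 = 554.6 µg/L.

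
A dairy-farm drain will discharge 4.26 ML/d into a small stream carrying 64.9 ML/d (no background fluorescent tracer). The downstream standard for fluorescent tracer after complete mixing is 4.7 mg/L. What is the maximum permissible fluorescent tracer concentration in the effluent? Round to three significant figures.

76.3 mg/L

At the limit, (Qr·Cr + Qe·Cₑ)/(Qr + Qe) = 4.7:
Cₑ = (69.16·4.7 − 64.90·0) / 4.260 = 76.30 mg/L.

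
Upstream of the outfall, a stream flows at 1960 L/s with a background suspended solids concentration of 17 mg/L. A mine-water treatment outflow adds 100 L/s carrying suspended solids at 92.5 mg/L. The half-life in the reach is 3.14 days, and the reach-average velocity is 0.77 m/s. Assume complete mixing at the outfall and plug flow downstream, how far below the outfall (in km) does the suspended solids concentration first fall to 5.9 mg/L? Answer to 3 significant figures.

378 km

Conservation of mass: C = (1960·17.00 + 100.0·92.50) / 2060 = 42570/2060 = 20.67 mg/L.
Half-life 3.14 d → k = ln 2 / 3.14 = 0.2207 d⁻¹.
Set 20.67·exp(−k·t) = 5.9 → t = ln(20.67/5.9)/k = 490600 s = 136.3 h.
Distance = v·t = 0.77·490600 = 377800 m = 377.8 km.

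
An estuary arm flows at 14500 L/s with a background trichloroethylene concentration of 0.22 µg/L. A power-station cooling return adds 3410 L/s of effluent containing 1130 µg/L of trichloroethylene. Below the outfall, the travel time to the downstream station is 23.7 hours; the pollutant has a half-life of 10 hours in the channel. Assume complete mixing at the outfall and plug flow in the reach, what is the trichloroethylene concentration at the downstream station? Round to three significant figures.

41.7 µg/L

Conservation of mass: C = (14500·0.2200 + 3410·1130) / 17910 = 3856000/17910 = 215.3 µg/L.
Half-life 10 h → k = ln 2 / 10 = 0.06931 h⁻¹ = 1.664 d⁻¹.
Decay over the reach: 215.3·exp(−kt) = 215.3·0.1934 = 41.65 µg/L.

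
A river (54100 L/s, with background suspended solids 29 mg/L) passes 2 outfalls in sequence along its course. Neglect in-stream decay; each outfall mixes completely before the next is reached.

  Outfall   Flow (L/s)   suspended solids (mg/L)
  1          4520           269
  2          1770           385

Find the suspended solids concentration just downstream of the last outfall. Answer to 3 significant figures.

57.4 mg/L

Below outfall 1: Q → 58620 L/s, C = (54100·29.00 + 4520·269.0)/58620 = 47.51 mg/L.
Below outfall 2: Q → 60390 L/s, C = (58620·47.51 + 1770·385.0)/60390 = 57.40 mg/L.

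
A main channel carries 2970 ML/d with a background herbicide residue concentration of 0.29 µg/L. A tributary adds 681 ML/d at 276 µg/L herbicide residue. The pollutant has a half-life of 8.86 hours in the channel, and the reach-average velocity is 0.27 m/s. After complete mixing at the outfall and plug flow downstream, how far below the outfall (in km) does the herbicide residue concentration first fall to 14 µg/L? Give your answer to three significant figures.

Mass balance: C = (2970·0.2900 + 681.0·276.0) / 3651 = 188800/3651 = 51.72 µg/L.
Half-life 8.86 h → k = ln 2 / 8.86 = 0.07823 h⁻¹ = 1.878 d⁻¹.
Set 51.72·exp(−k·t) = 14 → t = ln(51.72/14)/k = 60130 s = 16.70 h.
Distance = v·t = 0.27·60130 = 16240 m = 16.24 km.

16.2 km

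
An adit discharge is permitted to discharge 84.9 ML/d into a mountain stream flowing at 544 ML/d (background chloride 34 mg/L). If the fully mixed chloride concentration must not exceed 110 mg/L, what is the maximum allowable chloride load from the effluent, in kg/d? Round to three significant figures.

Mass balance at the limit: 544.0·34.00 + 84.90·Cₑ = 628.9·110 → Cₑ = 597.0 mg/L.
84.90 ML/d = 0.9826 m³/s. Load = 0.9826 m³/s × 597.0 g/m³ × 86 400 s/d = 50680 kg/d.

50700 kg/d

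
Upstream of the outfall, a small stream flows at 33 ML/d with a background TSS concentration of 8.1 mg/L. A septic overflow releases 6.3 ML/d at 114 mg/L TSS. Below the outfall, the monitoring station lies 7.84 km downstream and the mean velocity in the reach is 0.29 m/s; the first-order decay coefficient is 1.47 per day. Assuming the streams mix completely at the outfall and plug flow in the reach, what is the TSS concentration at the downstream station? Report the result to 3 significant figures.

Flow-weighted average: C = (33.00·8.100 + 6.300·114.0) / 39.30 = 985.5/39.30 = 25.08 mg/L.
Travel time t = 7.84·1000 / 0.29 = 27030 s = 7.510 h.
After decay, C = 25.08 × e^(−kt) = 25.08 × 0.6313 = 15.83 mg/L.

15.8 mg/L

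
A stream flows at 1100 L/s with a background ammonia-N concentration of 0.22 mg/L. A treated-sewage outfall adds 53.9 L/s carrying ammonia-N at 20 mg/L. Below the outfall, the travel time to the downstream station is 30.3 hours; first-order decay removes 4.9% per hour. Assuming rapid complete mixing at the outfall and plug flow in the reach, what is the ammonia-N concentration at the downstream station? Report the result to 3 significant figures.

0.250 mg/L

Mass balance: C = (1100·0.2200 + 53.90·20.00) / 1154 = 1320/1154 = 1.144 mg/L.
4.9%/h lost → k = −ln(1 − 0.049) = 0.05024 h⁻¹.
After decay, C = 1.144 × e^(−kt) = 1.144 × 0.2182 = 0.2496 mg/L.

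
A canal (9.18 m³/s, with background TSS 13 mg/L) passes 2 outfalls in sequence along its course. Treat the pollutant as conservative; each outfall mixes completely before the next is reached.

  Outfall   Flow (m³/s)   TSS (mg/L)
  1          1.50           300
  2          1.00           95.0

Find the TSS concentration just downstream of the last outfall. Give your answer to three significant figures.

56.9 mg/L

Below outfall 1: Q → 10.68 m³/s, C = (9.180·13.00 + 1.500·300.0)/10.68 = 53.31 mg/L.
Below outfall 2: Q → 11.68 m³/s, C = (10.68·53.31 + 1.000·95.00)/11.68 = 56.88 mg/L.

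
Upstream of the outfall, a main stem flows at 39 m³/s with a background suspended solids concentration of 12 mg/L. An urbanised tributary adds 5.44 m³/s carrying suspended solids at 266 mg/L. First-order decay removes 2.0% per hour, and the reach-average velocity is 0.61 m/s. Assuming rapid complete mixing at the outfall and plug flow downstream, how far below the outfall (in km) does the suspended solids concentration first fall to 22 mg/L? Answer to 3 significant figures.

Flow-weighted average: C = (39.00·12.00 + 5.440·266.0) / 44.44 = 1915/44.44 = 43.09 mg/L.
2.0%/h lost → k = −ln(1 − 0.02) = 0.02020 h⁻¹.
Set 43.09·exp(−k·t) = 22 → t = ln(43.09/22)/k = 119800 s = 33.28 h.
Distance = v·t = 0.61·119800 = 73080 m = 73.08 km.

73.1 km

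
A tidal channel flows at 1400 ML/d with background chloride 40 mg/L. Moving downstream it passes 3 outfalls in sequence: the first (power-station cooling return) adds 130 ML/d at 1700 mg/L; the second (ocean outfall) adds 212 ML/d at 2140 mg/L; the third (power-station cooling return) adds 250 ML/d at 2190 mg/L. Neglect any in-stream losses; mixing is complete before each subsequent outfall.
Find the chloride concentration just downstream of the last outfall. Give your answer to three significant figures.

Below outfall 1: Q → 1530 ML/d, C = (1400·40.00 + 130.0·1700)/1530 = 181.0 mg/L.
Below outfall 2: Q → 1742 ML/d, C = (1530·181.0 + 212.0·2140)/1742 = 419.4 mg/L.
Below outfall 3: Q → 1992 ML/d, C = (1742·419.4 + 250.0·2190)/1992 = 641.7 mg/L.

642 mg/L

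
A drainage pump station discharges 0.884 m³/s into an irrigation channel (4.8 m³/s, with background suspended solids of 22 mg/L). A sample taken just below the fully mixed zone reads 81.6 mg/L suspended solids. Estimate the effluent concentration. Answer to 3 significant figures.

405 mg/L

Mass balance: 4.800·22.00 + 0.8840·Cₑ = 5.684·81.60
→ Cₑ = (5.684·81.60 − 4.800·22.00) / 0.8840 = 405.2 mg/L.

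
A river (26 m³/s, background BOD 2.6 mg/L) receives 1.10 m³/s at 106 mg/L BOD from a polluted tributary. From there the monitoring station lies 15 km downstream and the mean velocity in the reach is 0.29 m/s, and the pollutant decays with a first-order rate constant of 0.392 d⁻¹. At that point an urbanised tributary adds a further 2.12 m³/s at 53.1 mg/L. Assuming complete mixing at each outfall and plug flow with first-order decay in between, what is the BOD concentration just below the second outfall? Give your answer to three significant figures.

Flow-weighted average: C = (26.00·2.600 + 1.100·106.0) / 27.10 = 184.2/27.10 = 6.797 mg/L; combined flow 27.10 m³/s.
Travel time t = 15·1000 / 0.29 = 51720 s = 14.37 h.
First-order decay: C = 6.797·exp(−k·t) = 6.797·0.7908 = 5.375 mg/L.
Second outfall: C = (27.10·5.375 + 2.120·53.10)/29.22 = 8.838 mg/L.

8.84 mg/L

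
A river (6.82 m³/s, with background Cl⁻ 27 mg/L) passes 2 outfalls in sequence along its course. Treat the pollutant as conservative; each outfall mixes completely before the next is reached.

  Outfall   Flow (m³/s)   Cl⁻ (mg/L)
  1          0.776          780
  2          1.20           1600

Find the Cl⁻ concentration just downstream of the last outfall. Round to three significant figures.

308 mg/L

Below outfall 1: Q → 7.596 m³/s, C = (6.820·27.00 + 0.7760·780.0)/7.596 = 103.9 mg/L.
Below outfall 2: Q → 8.796 m³/s, C = (7.596·103.9 + 1.200·1600)/8.796 = 308.0 mg/L.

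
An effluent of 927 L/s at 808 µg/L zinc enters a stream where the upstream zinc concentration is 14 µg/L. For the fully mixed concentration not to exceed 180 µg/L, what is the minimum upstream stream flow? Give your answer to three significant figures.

Set C_mix = 180: (Q·14.00 + 927.0·808.0) / (Q + 927.0) = 180
→ Q = 927.0·(808.0 − 180)/(180 − 14.00) = 3507 L/s.

3510 L/s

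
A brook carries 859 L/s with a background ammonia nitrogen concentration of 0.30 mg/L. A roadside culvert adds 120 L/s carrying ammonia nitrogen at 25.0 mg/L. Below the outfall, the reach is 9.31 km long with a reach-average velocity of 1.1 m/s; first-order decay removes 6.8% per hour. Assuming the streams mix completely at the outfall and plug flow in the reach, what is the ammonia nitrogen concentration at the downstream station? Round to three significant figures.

2.82 mg/L

After mixing, C = (859.0·0.3000 + 120.0·25.00) / 979.0 = 3258/979.0 = 3.328 mg/L.
Travel time t = 9.31·1000 / 1.1 = 8464 s = 2.351 h.
6.8%/h lost → k = −ln(1 − 0.068) = 0.07042 h⁻¹.
Decay over the reach: 3.328·exp(−kt) = 3.328·0.8474 = 2.820 mg/L.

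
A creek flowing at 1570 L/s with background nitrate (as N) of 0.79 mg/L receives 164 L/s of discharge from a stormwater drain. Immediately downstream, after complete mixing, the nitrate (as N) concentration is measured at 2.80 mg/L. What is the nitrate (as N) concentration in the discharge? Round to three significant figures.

Mass balance: 1570·0.7900 + 164.0·Cₑ = 1734·2.800
→ Cₑ = (1734·2.800 − 1570·0.7900) / 164.0 = 22.04 mg/L.

22.0 mg/L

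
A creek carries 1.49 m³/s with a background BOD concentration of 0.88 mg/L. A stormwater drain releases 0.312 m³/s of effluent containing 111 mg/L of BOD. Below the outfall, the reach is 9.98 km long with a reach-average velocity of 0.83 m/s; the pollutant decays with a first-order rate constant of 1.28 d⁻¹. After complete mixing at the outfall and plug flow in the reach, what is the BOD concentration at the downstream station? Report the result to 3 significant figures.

Flow-weighted average: C = (1.490·0.8800 + 0.3120·111.0) / 1.802 = 35.94/1.802 = 19.95 mg/L.
Travel time t = 9.98·1000 / 0.83 = 12020 s = 3.340 h.
After decay, C = 19.95 × e^(−kt) = 19.95 × 0.8368 = 16.69 mg/L.

16.7 mg/L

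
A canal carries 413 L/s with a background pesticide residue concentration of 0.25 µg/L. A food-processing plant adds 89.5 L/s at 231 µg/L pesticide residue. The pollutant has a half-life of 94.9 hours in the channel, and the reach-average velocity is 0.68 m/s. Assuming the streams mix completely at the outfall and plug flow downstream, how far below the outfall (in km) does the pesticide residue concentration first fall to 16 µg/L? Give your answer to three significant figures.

After mixing, C = (413.0·0.2500 + 89.50·231.0) / 502.5 = 20780/502.5 = 41.35 µg/L.
Half-life 94.9 h → k = ln 2 / 94.9 = 0.007304 h⁻¹ = 0.1753 d⁻¹.
Set 41.35·exp(−k·t) = 16 → t = ln(41.35/16)/k = 468000 s = 130.0 h.
Distance = v·t = 0.68·468000 = 318200 m = 318.2 km.

318 km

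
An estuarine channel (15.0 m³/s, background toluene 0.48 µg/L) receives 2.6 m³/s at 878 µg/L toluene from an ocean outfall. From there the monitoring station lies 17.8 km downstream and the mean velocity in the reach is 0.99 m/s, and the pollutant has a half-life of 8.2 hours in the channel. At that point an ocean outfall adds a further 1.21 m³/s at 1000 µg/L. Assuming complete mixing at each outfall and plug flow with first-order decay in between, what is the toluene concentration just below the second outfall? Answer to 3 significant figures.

144 µg/L

Flow-weighted average: C = (15.00·0.4800 + 2.600·878.0) / 17.60 = 2290/17.60 = 130.1 µg/L; combined flow 17.60 m³/s.
Travel time t = 17.8·1000 / 0.99 = 17980 s = 4.994 h.
Half-life 8.2 h → k = ln 2 / 8.2 = 0.08453 h⁻¹ = 2.029 d⁻¹.
Decay over the reach: 130.1·exp(−kt) = 130.1·0.6556 = 85.30 µg/L.
At the second outfall, C = (17.60·85.30 + 1.210·1000) / (17.60 + 1.210) = 144.1 µg/L.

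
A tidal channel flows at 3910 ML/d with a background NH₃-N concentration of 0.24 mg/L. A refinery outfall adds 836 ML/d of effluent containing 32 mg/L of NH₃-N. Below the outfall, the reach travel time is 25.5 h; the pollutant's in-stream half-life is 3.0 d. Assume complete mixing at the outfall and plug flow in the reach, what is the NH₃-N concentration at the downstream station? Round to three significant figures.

4.56 mg/L

After mixing, C = (3910·0.2400 + 836.0·32.00) / 4746 = 27690/4746 = 5.834 mg/L.
Half-life 3.0 d → k = ln 2 / 3.0 = 0.2310 d⁻¹.
After decay, C = 5.834 × e^(−kt) = 5.834 × 0.7823 = 4.564 mg/L.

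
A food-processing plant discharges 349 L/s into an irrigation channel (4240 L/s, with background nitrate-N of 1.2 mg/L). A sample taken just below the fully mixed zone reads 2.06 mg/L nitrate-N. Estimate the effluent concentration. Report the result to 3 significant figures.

Mass balance: 4240·1.200 + 349.0·Cₑ = 4589·2.060
→ Cₑ = (4589·2.060 − 4240·1.200) / 349.0 = 12.51 mg/L.

12.5 mg/L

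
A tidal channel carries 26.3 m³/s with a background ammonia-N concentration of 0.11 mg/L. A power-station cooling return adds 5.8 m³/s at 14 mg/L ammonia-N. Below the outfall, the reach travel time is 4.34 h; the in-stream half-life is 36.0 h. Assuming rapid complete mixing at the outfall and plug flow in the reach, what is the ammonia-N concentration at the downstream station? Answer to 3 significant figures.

After mixing, C = (26.30·0.1100 + 5.800·14.00) / 32.10 = 84.09/32.10 = 2.620 mg/L.
Half-life 36.0 h → k = ln 2 / 36.0 = 0.01925 h⁻¹ = 0.4621 d⁻¹.
Applying C = C₀e^(−kt): 2.620 × 0.9198 = 2.410 mg/L.

2.41 mg/L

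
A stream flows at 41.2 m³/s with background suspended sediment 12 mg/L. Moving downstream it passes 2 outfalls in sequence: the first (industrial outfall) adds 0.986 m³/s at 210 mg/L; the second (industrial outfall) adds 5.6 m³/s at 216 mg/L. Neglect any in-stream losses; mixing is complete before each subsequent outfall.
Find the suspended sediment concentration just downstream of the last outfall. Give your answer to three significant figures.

40.0 mg/L

After outfall 1: Q = 41.20 + 0.9860 = 42.19 m³/s; C = (41.20·12.00 + 0.9860·210.0)/42.19 = 16.63 mg/L.
After outfall 2: Q = 42.19 + 5.600 = 47.79 m³/s; C = (42.19·16.63 + 5.600·216.0)/47.79 = 39.99 mg/L.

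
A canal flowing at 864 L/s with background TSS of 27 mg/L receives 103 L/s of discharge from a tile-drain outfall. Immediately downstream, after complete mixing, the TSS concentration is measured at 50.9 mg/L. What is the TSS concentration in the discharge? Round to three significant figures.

251 mg/L

Mass balance: 864.0·27.00 + 103.0·Cₑ = 967.0·50.90
→ Cₑ = (967.0·50.90 − 864.0·27.00) / 103.0 = 251.4 mg/L.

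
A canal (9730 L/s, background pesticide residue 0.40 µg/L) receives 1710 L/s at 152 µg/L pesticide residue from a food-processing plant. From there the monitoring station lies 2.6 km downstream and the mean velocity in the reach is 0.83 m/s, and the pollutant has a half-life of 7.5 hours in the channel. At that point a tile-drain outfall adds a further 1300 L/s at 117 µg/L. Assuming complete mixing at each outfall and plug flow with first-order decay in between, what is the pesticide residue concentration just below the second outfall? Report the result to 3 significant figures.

31.0 µg/L

Conservation of mass: C = (9730·0.4000 + 1710·152.0) / 11440 = 263800/11440 = 23.06 µg/L; combined flow 11440 L/s.
Travel time t = 2.6·1000 / 0.83 = 3133 s = 0.8701 h.
Half-life 7.5 h → k = ln 2 / 7.5 = 0.09242 h⁻¹ = 2.218 d⁻¹.
First-order decay: C = 23.06·exp(−k·t) = 23.06·0.9227 = 21.28 µg/L.
At the second outfall, C = (11440·21.28 + 1300·117.0) / (11440 + 1300) = 31.05 µg/L.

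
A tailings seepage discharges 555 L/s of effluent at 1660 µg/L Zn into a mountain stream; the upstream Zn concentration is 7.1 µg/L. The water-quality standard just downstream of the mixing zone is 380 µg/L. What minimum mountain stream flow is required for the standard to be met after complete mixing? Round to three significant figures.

Set C_mix = 380: (Q·7.100 + 555.0·1660) / (Q + 555.0) = 380
→ Q = 555.0·(1660 − 380)/(380 − 7.100) = 1905 L/s.

1910 L/s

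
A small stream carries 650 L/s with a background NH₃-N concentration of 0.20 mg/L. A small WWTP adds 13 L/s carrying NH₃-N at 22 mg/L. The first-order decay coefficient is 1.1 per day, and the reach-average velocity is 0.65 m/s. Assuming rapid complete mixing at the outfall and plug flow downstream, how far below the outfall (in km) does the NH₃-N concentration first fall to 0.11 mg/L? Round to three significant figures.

Mixed concentration C = ΣQC/ΣQ = (650.0·0.2000 + 13.00·22.00) / 663.0 = 416.0/663.0 = 0.6275 mg/L.
Set 0.6275·exp(−k·t) = 0.11 → t = ln(0.6275/0.11)/k = 136800 s = 37.99 h.
Distance = v·t = 0.65·136800 = 88900 m = 88.90 km.

88.9 km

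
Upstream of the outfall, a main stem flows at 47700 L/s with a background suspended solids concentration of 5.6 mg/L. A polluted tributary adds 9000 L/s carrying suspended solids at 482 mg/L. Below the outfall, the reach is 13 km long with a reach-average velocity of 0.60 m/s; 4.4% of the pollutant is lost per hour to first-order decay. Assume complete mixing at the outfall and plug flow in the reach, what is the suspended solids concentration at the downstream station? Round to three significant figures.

62.0 mg/L

Mixed concentration C = ΣQC/ΣQ = (47700·5.600 + 9000·482.0) / 56700 = 4605000/56700 = 81.22 mg/L.
Travel time t = 13·1000 / 0.60 = 21670 s = 6.019 h.
4.4%/h lost → k = −ln(1 − 0.044) = 0.04500 h⁻¹.
After decay, C = 81.22 × e^(−kt) = 81.22 × 0.7628 = 61.95 mg/L.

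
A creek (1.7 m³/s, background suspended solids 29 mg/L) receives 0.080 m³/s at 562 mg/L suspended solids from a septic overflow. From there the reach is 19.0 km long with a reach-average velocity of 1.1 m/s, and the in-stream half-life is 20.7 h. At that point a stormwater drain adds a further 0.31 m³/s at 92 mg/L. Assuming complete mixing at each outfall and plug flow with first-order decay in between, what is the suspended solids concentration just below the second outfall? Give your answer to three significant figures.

52.1 mg/L

Mixed concentration C = ΣQC/ΣQ = (1.700·29.00 + 0.08000·562.0) / 1.780 = 94.26/1.780 = 52.96 mg/L; combined flow 1.780 m³/s.
Travel time t = 19.0·1000 / 1.1 = 17270 s = 4.798 h.
Half-life 20.7 h → k = ln 2 / 20.7 = 0.03349 h⁻¹ = 0.8036 d⁻¹.
First-order decay: C = 52.96·exp(−k·t) = 52.96·0.8516 = 45.10 mg/L.
Second outfall: C = (1.780·45.10 + 0.3100·92.00)/2.090 = 52.05 mg/L.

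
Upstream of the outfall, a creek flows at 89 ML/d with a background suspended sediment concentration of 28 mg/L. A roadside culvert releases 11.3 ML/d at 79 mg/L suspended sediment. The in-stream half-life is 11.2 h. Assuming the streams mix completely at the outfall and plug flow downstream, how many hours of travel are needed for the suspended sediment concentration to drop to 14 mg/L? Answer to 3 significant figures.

Mass balance: C = (89.00·28.00 + 11.30·79.00) / 100.3 = 3385/100.3 = 33.75 mg/L.
Half-life 11.2 h → k = ln 2 / 11.2 = 0.06189 h⁻¹ = 1.485 d⁻¹.
33.75·exp(−k·t) = 14 → t = ln(33.75/14)/k = 51180 s = 14.22 h.

14.2 h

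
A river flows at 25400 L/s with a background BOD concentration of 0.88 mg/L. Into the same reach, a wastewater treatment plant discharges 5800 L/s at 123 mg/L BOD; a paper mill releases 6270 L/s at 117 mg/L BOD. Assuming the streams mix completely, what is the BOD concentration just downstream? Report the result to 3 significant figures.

Conservation of mass: C = (25400·0.8800 + 5800·123.0 + 6270·117.0) / 37470 = 1469000/37470 = 39.21 mg/L.

39.2 mg/L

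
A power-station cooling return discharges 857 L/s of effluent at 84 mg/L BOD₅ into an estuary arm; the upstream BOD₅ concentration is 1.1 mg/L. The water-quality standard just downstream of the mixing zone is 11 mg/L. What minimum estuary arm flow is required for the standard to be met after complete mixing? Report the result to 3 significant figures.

Set C_mix = 11: (Q·1.100 + 857.0·84.00) / (Q + 857.0) = 11
→ Q = 857.0·(84.00 − 11)/(11 − 1.100) = 6319 L/s.

6320 L/s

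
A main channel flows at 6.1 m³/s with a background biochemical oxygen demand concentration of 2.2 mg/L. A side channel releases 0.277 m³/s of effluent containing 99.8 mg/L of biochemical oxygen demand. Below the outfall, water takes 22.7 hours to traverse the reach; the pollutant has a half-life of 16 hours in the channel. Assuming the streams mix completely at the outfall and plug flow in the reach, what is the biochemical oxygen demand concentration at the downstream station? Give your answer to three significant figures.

Flow-weighted average: C = (6.100·2.200 + 0.2770·99.80) / 6.377 = 41.06/6.377 = 6.439 mg/L.
Half-life 16 h → k = ln 2 / 16 = 0.04332 h⁻¹ = 1.040 d⁻¹.
After decay, C = 6.439 × e^(−kt) = 6.439 × 0.3740 = 2.409 mg/L.

2.41 mg/L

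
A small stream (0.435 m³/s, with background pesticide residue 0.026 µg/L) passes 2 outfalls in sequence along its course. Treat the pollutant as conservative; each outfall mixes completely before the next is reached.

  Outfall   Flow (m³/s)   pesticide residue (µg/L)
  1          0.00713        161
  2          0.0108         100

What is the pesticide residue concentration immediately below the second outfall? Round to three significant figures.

After outfall 1: Q = 0.4350 + 0.007130 = 0.4421 m³/s; C = (0.4350·0.02600 + 0.007130·161.0)/0.4421 = 2.622 µg/L.
After outfall 2: Q = 0.4421 + 0.01080 = 0.4529 m³/s; C = (0.4421·2.622 + 0.01080·100.0)/0.4529 = 4.944 µg/L.

4.94 µg/L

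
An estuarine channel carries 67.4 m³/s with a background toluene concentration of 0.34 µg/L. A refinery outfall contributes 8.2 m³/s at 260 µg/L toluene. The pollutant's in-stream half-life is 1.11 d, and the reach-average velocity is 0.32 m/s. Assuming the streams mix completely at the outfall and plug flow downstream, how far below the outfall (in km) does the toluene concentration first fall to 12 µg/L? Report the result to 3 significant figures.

38.3 km

After mixing, C = (67.40·0.3400 + 8.200·260.0) / 75.60 = 2155/75.60 = 28.50 µg/L.
Half-life 1.11 d → k = ln 2 / 1.11 = 0.6245 d⁻¹.
Set 28.50·exp(−k·t) = 12 → t = ln(28.50/12)/k = 119700 s = 33.25 h.
Distance = v·t = 0.32·119700 = 38300 m = 38.30 km.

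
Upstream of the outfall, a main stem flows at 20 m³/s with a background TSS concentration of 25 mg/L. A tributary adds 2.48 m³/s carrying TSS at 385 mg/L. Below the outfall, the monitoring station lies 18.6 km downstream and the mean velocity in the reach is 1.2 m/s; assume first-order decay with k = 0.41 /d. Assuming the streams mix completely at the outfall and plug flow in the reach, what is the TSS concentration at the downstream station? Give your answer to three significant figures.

60.1 mg/L

Mixed concentration C = ΣQC/ΣQ = (20.00·25.00 + 2.480·385.0) / 22.48 = 1455/22.48 = 64.72 mg/L.
Travel time t = 18.6·1000 / 1.2 = 15500 s = 4.306 h.
After decay, C = 64.72 × e^(−kt) = 64.72 × 0.9291 = 60.13 mg/L.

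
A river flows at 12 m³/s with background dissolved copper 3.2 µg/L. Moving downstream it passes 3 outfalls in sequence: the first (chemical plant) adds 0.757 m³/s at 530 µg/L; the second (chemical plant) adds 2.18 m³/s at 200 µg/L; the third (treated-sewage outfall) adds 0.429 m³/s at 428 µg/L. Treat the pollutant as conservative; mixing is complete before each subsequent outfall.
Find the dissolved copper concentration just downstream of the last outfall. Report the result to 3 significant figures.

68.9 µg/L

Outfall 1: combined Q = 12.76 m³/s; C = (12.00·3.200 + 0.7570·530.0)/12.76 = 34.46 µg/L.
Outfall 2: combined Q = 14.94 m³/s; C = (12.76·34.46 + 2.180·200.0)/14.94 = 58.62 µg/L.
Outfall 3: combined Q = 15.37 m³/s; C = (14.94·58.62 + 0.4290·428.0)/15.37 = 68.93 µg/L.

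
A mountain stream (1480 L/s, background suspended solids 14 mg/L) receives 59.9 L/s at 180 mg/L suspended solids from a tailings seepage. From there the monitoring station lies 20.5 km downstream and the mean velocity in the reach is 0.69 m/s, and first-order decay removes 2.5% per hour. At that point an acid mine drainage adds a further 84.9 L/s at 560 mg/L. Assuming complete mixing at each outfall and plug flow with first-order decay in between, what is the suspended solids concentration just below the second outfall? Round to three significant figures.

Mass balance: C = (1480·14.00 + 59.90·180.0) / 1540 = 31500/1540 = 20.46 mg/L; combined flow 1540 L/s.
Travel time t = 20.5·1000 / 0.69 = 29710 s = 8.253 h.
2.5%/h lost → k = −ln(1 − 0.025) = 0.02532 h⁻¹.
First-order decay: C = 20.46·exp(−k·t) = 20.46·0.8114 = 16.60 mg/L.
Second outfall: C = (1540·16.60 + 84.90·560.0)/1625 = 44.99 mg/L.

45.0 mg/L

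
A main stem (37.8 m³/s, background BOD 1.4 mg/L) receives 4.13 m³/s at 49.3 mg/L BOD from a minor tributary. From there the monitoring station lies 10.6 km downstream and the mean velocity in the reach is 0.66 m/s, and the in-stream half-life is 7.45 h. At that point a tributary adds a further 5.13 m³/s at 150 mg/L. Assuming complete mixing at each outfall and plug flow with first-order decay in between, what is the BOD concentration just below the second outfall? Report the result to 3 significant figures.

20.0 mg/L

Mixed concentration C = ΣQC/ΣQ = (37.80·1.400 + 4.130·49.30) / 41.93 = 256.5/41.93 = 6.118 mg/L; combined flow 41.93 m³/s.
Travel time t = 10.6·1000 / 0.66 = 16060 s = 4.461 h.
Half-life 7.45 h → k = ln 2 / 7.45 = 0.09304 h⁻¹ = 2.233 d⁻¹.
First-order decay: C = 6.118·exp(−k·t) = 6.118·0.6603 = 4.040 mg/L.
Second outfall: C = (41.93·4.040 + 5.130·150.0)/47.06 = 19.95 mg/L.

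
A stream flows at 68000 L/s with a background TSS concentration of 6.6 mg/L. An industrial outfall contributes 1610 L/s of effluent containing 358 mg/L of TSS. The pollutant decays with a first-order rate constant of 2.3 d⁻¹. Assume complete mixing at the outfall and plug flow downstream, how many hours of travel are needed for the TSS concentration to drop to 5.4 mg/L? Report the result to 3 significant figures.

Mass balance: C = (68000·6.600 + 1610·358.0) / 69610 = 1025000/69610 = 14.73 mg/L.
14.73·exp(−k·t) = 5.4 → t = ln(14.73/5.4)/k = 37690 s = 10.47 h.

10.5 h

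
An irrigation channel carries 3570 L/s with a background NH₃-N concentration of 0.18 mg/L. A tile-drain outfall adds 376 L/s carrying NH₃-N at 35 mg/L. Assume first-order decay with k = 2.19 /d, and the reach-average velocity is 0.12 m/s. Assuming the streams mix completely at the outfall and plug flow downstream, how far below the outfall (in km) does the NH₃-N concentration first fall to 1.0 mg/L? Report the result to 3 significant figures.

Mass balance: C = (3570·0.1800 + 376.0·35.00) / 3946 = 13800/3946 = 3.498 mg/L.
Set 3.498·exp(−k·t) = 1.0 → t = ln(3.498/1.0)/k = 49400 s = 13.72 h.
Distance = v·t = 0.12·49400 = 5928 m = 5.928 km.

5.93 km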